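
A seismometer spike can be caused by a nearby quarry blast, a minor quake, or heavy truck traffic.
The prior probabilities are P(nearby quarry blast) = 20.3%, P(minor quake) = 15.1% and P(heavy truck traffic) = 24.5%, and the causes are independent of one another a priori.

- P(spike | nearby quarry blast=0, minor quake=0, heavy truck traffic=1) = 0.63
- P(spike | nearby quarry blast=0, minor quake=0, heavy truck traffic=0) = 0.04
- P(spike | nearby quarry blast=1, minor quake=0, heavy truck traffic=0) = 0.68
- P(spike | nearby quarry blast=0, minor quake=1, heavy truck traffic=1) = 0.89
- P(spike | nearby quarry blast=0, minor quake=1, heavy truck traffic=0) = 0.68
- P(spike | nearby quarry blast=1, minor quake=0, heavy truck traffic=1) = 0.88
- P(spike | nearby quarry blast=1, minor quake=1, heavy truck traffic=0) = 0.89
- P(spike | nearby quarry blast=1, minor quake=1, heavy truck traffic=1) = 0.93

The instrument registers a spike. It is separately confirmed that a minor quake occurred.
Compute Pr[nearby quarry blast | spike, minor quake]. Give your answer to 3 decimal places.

Pr[nearby quarry blast | spike, minor quake] ≈ 0.239

By total probability over the 4 (nearby quarry blast, heavy truck traffic) configurations:
  P(spike | minor quake) = 0.68*0.797*0.755 + 0.89*0.797*0.245 + 0.89*0.203*0.755 + 0.93*0.203*0.245
        = 0.409180 + 0.173786 + 0.136406 + 0.046254 = 0.765626
The terms with nearby quarry blast present sum to 0.182660, so
  P(nearby quarry blast | spike, minor quake) = 0.182660 / 0.765626 ≈ 0.239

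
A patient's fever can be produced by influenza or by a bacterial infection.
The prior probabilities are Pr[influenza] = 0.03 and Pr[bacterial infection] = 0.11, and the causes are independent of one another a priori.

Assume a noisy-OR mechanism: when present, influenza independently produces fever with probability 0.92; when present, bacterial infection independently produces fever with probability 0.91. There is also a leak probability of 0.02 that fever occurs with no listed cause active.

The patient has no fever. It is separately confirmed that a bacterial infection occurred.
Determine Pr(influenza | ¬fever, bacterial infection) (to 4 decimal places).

Under noisy-OR, P(fever | causes) = 1 − (1−0.02)·∏(1−qᵢ) over the active causes.
Numerator (weight on configurations with influenza): 0.007056*0.03 = 0.000212
The normalizing constant is 0.0882*0.97 + 0.007056*0.03 = 0.085766
P(influenza | ¬fever, bacterial infection) = 0.000212/0.085766 ≈ 0.0025

Pr(influenza | ¬fever, bacterial infection) ≈ 0.0025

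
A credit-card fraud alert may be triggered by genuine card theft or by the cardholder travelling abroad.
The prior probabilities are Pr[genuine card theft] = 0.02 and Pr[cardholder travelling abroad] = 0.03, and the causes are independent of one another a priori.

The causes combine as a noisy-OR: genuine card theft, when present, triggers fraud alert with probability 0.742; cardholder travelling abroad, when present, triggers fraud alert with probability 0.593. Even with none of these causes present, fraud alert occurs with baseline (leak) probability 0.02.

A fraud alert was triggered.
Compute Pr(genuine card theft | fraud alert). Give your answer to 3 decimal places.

Pr(genuine card theft | fraud alert) ≈ 0.291

Under noisy-OR, P(fraud alert | causes) = 1 − (1−0.02)·∏(1−qᵢ) over the active causes.
P(fraud alert) = 0.02*0.98*0.97 + 0.60114*0.98*0.03 + 0.74716*0.02*0.97 + 0.897094*0.02*0.03 = 0.019012 + 0.017674 + 0.014495 + 0.000538 = 0.051719
Restricting to configurations with genuine card theft present: 0.014495 + 0.000538 = 0.015033.
So P(genuine card theft | fraud alert) = 0.015033/0.051719 ≈ 0.291.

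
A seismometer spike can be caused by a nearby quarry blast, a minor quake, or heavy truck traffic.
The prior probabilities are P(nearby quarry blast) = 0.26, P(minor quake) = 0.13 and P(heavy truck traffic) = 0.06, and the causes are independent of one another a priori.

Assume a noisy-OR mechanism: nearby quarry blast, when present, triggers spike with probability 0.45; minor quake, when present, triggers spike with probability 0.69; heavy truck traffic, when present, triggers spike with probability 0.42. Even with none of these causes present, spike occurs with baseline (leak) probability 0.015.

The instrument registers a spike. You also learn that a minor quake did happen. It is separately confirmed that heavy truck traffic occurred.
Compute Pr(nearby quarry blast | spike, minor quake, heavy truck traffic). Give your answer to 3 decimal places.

Under noisy-OR, P(spike | causes) = 1 − (1−0.015)·∏(1−qᵢ) over the active causes.
By total probability over both values of nearby quarry blast:
  P(spike | minor quake, heavy truck traffic) = 0.822897×0.74 + 0.902593×0.26
        = 0.608944 + 0.234674 = 0.843618
Configurations with nearby quarry blast contribute 0.234674, so
  P(nearby quarry blast | spike, minor quake, heavy truck traffic) = 0.234674 / 0.843618 ≈ 0.278

Pr(nearby quarry blast | spike, minor quake, heavy truck traffic) ≈ 0.278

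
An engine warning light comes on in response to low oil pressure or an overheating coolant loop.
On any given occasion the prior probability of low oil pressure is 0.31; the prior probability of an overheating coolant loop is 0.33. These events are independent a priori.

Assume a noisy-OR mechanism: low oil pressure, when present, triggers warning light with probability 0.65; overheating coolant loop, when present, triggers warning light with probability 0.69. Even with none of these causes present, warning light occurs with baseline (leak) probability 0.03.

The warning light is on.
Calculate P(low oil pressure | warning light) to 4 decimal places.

P(low oil pressure | warning light) ≈ 0.5692

Under noisy-OR, P(warning light | causes) = 1 − (1−0.03)·∏(1−qᵢ) over the active causes.
Weight on low oil pressure=true, given the evidence: 0.137186 + 0.091533 = 0.228719
Denominator P(warning light): 0.03*0.69*0.67 + 0.6993*0.69*0.33 + 0.6605*0.31*0.67 + 0.894755*0.31*0.33 = 0.401819
Posterior = 0.228719 / 0.401819 ≈ 0.5692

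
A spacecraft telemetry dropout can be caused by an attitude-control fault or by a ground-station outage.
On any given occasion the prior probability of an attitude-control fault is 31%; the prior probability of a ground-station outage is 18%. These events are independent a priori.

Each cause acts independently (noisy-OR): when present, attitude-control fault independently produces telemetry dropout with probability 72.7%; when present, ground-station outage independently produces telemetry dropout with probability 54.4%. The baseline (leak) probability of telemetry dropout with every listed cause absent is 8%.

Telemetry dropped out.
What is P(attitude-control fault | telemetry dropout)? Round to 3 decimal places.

Under noisy-OR, P(telemetry dropout | causes) = 1 − (1−0.08)·∏(1−qᵢ) over the active causes.
P(telemetry dropout) = 0.08×0.69×0.82 + 0.58048×0.69×0.18 + 0.74884×0.31×0.82 + 0.885471×0.31×0.18 = 0.045264 + 0.072096 + 0.190355 + 0.049409 = 0.357124
Of this, 0.239764 comes from 0.190355 + 0.049409 (the attitude-control fault=true cases).
P(attitude-control fault | telemetry dropout) = 0.239764 / 0.357124 ≈ 0.671

P(attitude-control fault | telemetry dropout) ≈ 0.671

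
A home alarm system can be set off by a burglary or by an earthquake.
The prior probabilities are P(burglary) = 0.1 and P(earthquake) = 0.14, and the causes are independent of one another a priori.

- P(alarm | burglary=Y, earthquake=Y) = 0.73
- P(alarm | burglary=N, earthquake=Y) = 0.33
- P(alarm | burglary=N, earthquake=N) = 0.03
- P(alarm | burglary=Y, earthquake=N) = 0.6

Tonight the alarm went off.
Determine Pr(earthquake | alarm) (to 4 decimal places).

Pr(earthquake | alarm) ≈ 0.4091

For the numerator, keep only earthquake=true terms: 0.041580 + 0.010220 = 0.051800
The normalizing constant is 0.03×0.9×0.86 + 0.33×0.9×0.14 + 0.6×0.1×0.86 + 0.73×0.1×0.14 = 0.126620
P(earthquake | alarm) = 0.051800/0.126620 ≈ 0.4091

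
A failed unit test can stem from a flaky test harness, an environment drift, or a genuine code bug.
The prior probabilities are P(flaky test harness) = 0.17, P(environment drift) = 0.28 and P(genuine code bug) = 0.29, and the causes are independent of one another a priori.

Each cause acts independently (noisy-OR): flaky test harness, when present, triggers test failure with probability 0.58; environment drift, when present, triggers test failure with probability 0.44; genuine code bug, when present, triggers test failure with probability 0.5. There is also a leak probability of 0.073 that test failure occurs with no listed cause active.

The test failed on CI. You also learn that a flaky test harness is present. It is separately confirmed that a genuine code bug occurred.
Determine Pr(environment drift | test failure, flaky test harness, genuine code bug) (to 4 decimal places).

Under noisy-OR, P(test failure | causes) = 1 − (1−0.073)·∏(1−qᵢ) over the active causes.
For the numerator, keep only environment drift=true terms: 0.890985·0.28 = 0.249476
Normalizer over all consistent configurations: 0.80533·0.72 + 0.890985·0.28 = 0.829314
Posterior = 0.249476 / 0.829314 ≈ 0.3008

Pr(environment drift | test failure, flaky test harness, genuine code bug) ≈ 0.3008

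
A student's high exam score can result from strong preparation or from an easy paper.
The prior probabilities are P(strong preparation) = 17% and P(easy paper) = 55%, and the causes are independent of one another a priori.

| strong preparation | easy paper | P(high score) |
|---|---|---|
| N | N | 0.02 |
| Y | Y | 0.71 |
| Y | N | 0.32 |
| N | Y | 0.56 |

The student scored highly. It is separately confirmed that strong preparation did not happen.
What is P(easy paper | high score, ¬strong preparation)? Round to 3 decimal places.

P(easy paper | high score, ¬strong preparation) ≈ 0.972

P(high score | ¬strong preparation) = 0.02*0.45 + 0.56*0.55 = 0.009000 + 0.308000 = 0.317000
Restricting to configurations with easy paper present: 0.56*0.55 = 0.308000.
So P(easy paper | high score, ¬strong preparation) = 0.308000/0.317000 ≈ 0.972.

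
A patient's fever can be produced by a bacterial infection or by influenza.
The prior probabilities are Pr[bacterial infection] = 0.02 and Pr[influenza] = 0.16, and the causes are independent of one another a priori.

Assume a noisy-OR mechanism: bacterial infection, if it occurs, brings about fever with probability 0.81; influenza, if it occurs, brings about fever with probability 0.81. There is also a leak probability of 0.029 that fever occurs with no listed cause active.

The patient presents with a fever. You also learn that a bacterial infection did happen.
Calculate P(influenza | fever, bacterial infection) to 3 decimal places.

Under noisy-OR, P(fever | causes) = 1 − (1−0.029)·∏(1−qᵢ) over the active causes.
Weight on influenza=true, given the evidence: 0.964947×0.16 = 0.154392
Denominator P(fever | bacterial infection): 0.81551×0.84 + 0.964947×0.16 = 0.839420
Posterior = 0.154392 / 0.839420 ≈ 0.184

P(influenza | fever, bacterial infection) ≈ 0.184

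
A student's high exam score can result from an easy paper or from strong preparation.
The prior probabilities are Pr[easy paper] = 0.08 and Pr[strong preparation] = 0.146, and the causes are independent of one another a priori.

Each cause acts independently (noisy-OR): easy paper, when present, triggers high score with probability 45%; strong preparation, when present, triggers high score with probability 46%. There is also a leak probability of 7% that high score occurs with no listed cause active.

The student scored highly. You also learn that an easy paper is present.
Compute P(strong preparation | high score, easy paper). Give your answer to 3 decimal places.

P(strong preparation | high score, easy paper) ≈ 0.202

Under noisy-OR, P(high score | causes) = 1 − (1−0.07)·∏(1−qᵢ) over the active causes.
P(high score | easy paper) = 0.4885×0.854 + 0.72379×0.146 = 0.417179 + 0.105673 = 0.522852
Restricting to configurations with strong preparation present: 0.72379×0.146 = 0.105673.
So P(strong preparation | high score, easy paper) = 0.105673/0.522852 ≈ 0.202.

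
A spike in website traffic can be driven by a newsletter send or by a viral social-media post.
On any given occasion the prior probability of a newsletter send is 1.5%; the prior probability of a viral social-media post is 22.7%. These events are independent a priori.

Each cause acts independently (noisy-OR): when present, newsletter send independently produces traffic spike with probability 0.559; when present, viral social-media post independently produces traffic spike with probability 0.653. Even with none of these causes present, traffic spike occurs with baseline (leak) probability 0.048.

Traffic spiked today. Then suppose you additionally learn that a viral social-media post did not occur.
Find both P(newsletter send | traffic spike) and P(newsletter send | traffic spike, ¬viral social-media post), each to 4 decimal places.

P(newsletter send | traffic spike) ≈ 0.0492; P(newsletter send | traffic spike, ¬viral social-media post) ≈ 0.1555

Under noisy-OR, P(traffic spike | causes) = 1 − (1−0.048)·∏(1−qᵢ) over the active causes.
P(traffic spike) = 0.048×0.985×0.773 + 0.669656×0.985×0.227 + 0.580168×0.015×0.773 + 0.854318×0.015×0.227 = 0.036547 + 0.149732 + 0.006727 + 0.002909 = 0.195915
The newsletter send-present share is 0.006727 + 0.002909 = 0.009636.
P(newsletter send | traffic spike) = 0.009636 / 0.195915 ≈ 0.0492

Now condition on the additional information:
P(traffic spike | ¬viral social-media post) = 0.048×0.985 + 0.580168×0.015 = 0.047280 + 0.008703 = 0.055983
The newsletter send-present share is 0.580168×0.015 = 0.008703.
P(newsletter send | traffic spike, ¬viral social-media post) = 0.008703 / 0.055983 ≈ 0.1555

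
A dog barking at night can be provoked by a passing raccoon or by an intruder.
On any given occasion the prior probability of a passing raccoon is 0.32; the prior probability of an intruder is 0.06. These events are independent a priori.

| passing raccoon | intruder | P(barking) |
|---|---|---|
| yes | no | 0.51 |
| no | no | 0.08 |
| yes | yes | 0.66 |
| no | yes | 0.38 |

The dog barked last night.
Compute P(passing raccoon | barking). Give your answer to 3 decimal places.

By total probability over the 4 (passing raccoon, intruder) configurations:
  P(barking) = 0.08*0.68*0.94 + 0.38*0.68*0.06 + 0.51*0.32*0.94 + 0.66*0.32*0.06
        = 0.051136 + 0.015504 + 0.153408 + 0.012672 = 0.232720
Configurations with passing raccoon contribute 0.166080, so
  P(passing raccoon | barking) = 0.166080 / 0.232720 ≈ 0.714

P(passing raccoon | barking) ≈ 0.714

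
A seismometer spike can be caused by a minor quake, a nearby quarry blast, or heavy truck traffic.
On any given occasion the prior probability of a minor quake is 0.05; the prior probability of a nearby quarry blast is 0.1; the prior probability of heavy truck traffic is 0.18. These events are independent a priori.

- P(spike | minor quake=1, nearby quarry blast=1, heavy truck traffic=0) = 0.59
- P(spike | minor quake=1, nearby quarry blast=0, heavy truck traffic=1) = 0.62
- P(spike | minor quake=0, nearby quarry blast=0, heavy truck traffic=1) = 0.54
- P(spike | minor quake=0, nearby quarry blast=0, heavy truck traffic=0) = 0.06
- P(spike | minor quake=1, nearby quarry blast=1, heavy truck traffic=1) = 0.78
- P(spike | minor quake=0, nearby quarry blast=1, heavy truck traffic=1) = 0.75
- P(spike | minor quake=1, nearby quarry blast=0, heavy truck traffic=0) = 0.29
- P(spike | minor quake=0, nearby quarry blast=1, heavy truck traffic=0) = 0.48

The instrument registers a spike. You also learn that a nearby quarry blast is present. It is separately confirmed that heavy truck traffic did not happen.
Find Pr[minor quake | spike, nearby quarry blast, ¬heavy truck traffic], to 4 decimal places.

P(spike | nearby quarry blast, ¬heavy truck traffic) = 0.48*0.95 + 0.59*0.05 = 0.456000 + 0.029500 = 0.485500
Restricting to configurations with minor quake present: 0.59*0.05 = 0.029500.
So P(minor quake | spike, nearby quarry blast, ¬heavy truck traffic) = 0.029500/0.485500 ≈ 0.0608.

Pr[minor quake | spike, nearby quarry blast, ¬heavy truck traffic] ≈ 0.0608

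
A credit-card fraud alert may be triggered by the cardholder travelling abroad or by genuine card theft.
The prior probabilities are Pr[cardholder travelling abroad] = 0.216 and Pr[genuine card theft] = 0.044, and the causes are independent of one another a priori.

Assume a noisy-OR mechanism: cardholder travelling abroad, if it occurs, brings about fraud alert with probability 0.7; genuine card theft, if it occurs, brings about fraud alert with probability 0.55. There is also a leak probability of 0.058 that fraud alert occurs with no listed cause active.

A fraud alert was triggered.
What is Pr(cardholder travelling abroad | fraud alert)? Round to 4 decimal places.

Pr(cardholder travelling abroad | fraud alert) ≈ 0.7118

Under noisy-OR, P(fraud alert | causes) = 1 − (1−0.058)·∏(1−qᵢ) over the active causes.
P(fraud alert) = 0.058*0.784*0.956 + 0.5761*0.784*0.044 + 0.7174*0.216*0.956 + 0.87283*0.216*0.044 = 0.043471 + 0.019873 + 0.148140 + 0.008295 = 0.219779
Of this, 0.156435 comes from 0.148140 + 0.008295 (the cardholder travelling abroad=true cases).
Hence the posterior is 0.156435/0.219779 ≈ 0.7118.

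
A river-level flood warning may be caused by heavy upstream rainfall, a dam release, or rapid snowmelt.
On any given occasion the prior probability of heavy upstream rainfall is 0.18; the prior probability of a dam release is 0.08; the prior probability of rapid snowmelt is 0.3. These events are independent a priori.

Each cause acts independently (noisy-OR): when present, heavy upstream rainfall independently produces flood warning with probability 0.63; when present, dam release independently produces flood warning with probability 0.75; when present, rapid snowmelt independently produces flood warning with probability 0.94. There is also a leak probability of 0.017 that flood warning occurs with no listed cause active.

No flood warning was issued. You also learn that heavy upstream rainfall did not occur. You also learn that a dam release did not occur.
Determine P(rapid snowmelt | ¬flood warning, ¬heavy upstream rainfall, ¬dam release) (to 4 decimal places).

Under noisy-OR, P(flood warning | causes) = 1 − (1−0.017)·∏(1−qᵢ) over the active causes.
For the numerator, keep only rapid snowmelt=true terms: 0.05898×0.3 = 0.017694
The normalizing constant is 0.983×0.7 + 0.05898×0.3 = 0.705794
P(rapid snowmelt | ¬flood warning, ¬heavy upstream rainfall, ¬dam release) = 0.017694/0.705794 ≈ 0.0251

P(rapid snowmelt | ¬flood warning, ¬heavy upstream rainfall, ¬dam release) ≈ 0.0251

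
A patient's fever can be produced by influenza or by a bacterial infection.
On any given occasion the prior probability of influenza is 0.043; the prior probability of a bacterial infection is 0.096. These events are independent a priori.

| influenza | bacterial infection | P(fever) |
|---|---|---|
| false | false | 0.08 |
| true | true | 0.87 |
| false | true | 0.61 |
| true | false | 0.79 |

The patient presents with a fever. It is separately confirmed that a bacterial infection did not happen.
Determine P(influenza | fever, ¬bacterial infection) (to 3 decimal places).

P(fever | ¬bacterial infection) = 0.08×0.957 + 0.79×0.043 = 0.076560 + 0.033970 = 0.110530
The influenza-present share is 0.79×0.043 = 0.033970.
Hence the posterior is 0.033970/0.110530 ≈ 0.307.

P(influenza | fever, ¬bacterial infection) ≈ 0.307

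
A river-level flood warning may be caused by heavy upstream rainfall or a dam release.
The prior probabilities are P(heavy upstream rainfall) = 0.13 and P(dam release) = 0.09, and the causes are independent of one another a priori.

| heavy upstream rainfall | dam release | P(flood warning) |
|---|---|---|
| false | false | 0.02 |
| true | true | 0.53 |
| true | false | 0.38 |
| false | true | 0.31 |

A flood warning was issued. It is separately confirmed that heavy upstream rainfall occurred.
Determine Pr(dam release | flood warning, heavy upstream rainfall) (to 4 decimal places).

Enumerate both values of dam release and weight by the priors:
  P(flood warning | heavy upstream rainfall) = 0.38*0.91 + 0.53*0.09
        = 0.345800 + 0.047700 = 0.393500
Keeping only the dam release-present terms gives 0.047700, so
  P(dam release | flood warning, heavy upstream rainfall) = 0.047700 / 0.393500 ≈ 0.1212

Pr(dam release | flood warning, heavy upstream rainfall) ≈ 0.1212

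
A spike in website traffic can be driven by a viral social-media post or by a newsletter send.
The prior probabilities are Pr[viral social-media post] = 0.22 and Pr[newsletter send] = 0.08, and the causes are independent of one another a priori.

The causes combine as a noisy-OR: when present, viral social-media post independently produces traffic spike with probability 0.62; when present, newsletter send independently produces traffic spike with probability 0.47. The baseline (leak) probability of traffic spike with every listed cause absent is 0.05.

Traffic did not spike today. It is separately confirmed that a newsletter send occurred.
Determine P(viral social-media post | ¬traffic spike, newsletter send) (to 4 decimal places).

P(viral social-media post | ¬traffic spike, newsletter send) ≈ 0.0968

Under noisy-OR, P(traffic spike | causes) = 1 − (1−0.05)·∏(1−qᵢ) over the active causes.
P(¬traffic spike | newsletter send) = 0.5035·0.78 + 0.19133·0.22 = 0.392730 + 0.042093 = 0.434823
The viral social-media post-present share is 0.19133·0.22 = 0.042093.
P(viral social-media post | ¬traffic spike, newsletter send) = 0.042093 / 0.434823 ≈ 0.0968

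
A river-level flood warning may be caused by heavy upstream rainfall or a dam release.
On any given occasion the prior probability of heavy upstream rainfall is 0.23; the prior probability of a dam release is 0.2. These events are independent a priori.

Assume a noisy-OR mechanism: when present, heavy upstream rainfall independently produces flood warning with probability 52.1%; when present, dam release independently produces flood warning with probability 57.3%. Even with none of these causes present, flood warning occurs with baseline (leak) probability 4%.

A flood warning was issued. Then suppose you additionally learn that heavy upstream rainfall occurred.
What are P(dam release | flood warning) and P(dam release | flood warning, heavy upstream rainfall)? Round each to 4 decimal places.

Under noisy-OR, P(flood warning | causes) = 1 − (1−0.04)·∏(1−qᵢ) over the active causes.
For the numerator, keep only dam release=true terms: 0.090872 + 0.036968 = 0.127840
The normalizing constant is 0.04·0.77·0.8 + 0.59008·0.77·0.2 + 0.54016·0.23·0.8 + 0.803648·0.23·0.2 = 0.251869
P(dam release | flood warning) = 0.127840/0.251869 ≈ 0.5076

With the extra evidence:
For the numerator, keep only dam release=true terms: 0.803648×0.2 = 0.160730
The normalizing constant is 0.54016×0.8 + 0.803648×0.2 = 0.592858
Posterior = 0.160730 / 0.592858 ≈ 0.2711
Conditioning on heavy upstream rainfall lowers the posterior on dam release: the classic explaining-away effect in a common-effect structure.

P(dam release | flood warning) ≈ 0.5076; P(dam release | flood warning, heavy upstream rainfall) ≈ 0.2711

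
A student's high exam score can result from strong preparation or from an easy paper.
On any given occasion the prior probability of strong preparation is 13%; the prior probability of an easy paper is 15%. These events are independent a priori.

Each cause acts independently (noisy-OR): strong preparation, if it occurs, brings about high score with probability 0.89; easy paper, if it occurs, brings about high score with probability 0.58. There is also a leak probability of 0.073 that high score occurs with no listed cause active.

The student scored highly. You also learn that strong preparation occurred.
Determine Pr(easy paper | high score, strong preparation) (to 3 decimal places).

Pr(easy paper | high score, strong preparation) ≈ 0.158

Under noisy-OR, P(high score | causes) = 1 − (1−0.073)·∏(1−qᵢ) over the active causes.
P(high score | strong preparation) = 0.89803×0.85 + 0.957173×0.15 = 0.763325 + 0.143576 = 0.906901
Restricting to configurations with easy paper present: 0.957173×0.15 = 0.143576.
So P(easy paper | high score, strong preparation) = 0.143576/0.906901 ≈ 0.158.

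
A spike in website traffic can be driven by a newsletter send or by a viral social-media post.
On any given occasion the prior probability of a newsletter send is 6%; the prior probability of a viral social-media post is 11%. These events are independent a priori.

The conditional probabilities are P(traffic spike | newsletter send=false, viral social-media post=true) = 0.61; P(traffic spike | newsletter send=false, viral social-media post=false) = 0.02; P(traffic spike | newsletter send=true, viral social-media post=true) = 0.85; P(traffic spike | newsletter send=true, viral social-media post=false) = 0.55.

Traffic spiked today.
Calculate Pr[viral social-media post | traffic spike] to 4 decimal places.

By total probability over the 4 (newsletter send, viral social-media post) configurations:
  P(traffic spike) = 0.02·0.94·0.89 + 0.61·0.94·0.11 + 0.55·0.06·0.89 + 0.85·0.06·0.11
        = 0.016732 + 0.063074 + 0.029370 + 0.005610 = 0.114786
Keeping only the viral social-media post-present terms gives 0.068684, so
  P(viral social-media post | traffic spike) = 0.068684 / 0.114786 ≈ 0.5984

Pr[viral social-media post | traffic spike] ≈ 0.5984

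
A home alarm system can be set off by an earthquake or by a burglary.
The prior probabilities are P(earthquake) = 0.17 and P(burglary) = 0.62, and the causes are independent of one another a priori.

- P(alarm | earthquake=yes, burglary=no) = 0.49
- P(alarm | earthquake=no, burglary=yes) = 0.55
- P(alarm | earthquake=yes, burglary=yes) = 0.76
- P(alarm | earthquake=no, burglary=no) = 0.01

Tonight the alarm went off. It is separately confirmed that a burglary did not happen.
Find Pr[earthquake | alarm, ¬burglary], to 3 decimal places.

Pr[earthquake | alarm, ¬burglary] ≈ 0.909

Numerator (weight on configurations with earthquake): 0.49×0.17 = 0.083300
Denominator P(alarm | ¬burglary): 0.01×0.83 + 0.49×0.17 = 0.091600
Posterior = 0.083300 / 0.091600 ≈ 0.909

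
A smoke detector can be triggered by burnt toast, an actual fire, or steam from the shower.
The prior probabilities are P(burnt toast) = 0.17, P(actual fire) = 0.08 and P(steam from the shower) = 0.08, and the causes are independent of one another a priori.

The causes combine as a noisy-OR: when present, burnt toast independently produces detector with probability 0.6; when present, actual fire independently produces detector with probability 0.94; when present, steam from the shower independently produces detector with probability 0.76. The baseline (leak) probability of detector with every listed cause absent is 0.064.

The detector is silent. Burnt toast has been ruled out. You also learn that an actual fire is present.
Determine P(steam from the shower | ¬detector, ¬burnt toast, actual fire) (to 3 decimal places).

P(steam from the shower | ¬detector, ¬burnt toast, actual fire) ≈ 0.020

Under noisy-OR, P(detector | causes) = 1 − (1−0.064)·∏(1−qᵢ) over the active causes.
Sum P(¬detector|·) weighted by the priors over both values of steam from the shower:
  P(¬detector | ¬burnt toast, actual fire) = 0.05616*0.92 + 0.013478*0.08
        = 0.051667 + 0.001078 = 0.052745
The terms with steam from the shower present sum to 0.001078, so
  P(steam from the shower | ¬detector, ¬burnt toast, actual fire) = 0.001078 / 0.052745 ≈ 0.020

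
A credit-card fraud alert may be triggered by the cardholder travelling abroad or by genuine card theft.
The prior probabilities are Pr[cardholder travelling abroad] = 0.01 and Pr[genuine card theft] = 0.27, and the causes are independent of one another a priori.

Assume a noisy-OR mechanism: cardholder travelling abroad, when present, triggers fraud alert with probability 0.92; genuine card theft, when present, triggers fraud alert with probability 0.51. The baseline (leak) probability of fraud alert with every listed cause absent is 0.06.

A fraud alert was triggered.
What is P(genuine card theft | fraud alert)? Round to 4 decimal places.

Under noisy-OR, P(fraud alert | causes) = 1 − (1−0.06)·∏(1−qᵢ) over the active causes.
Numerator (weight on configurations with genuine card theft): 0.144182 + 0.002601 = 0.146783
Normalizer over all consistent configurations: 0.06×0.99×0.73 + 0.5394×0.99×0.27 + 0.9248×0.01×0.73 + 0.963152×0.01×0.27 = 0.196896
P(genuine card theft | fraud alert) = 0.146783/0.196896 ≈ 0.7455

P(genuine card theft | fraud alert) ≈ 0.7455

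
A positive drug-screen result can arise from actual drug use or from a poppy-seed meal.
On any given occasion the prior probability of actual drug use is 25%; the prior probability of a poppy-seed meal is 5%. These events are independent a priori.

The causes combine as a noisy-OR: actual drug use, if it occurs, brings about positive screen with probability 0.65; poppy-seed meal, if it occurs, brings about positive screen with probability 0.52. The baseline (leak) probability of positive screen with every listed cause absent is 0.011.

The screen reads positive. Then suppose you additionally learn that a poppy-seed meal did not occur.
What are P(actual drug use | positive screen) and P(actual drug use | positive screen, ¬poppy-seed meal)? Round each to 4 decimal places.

Under noisy-OR, P(positive screen | causes) = 1 − (1−0.011)·∏(1−qᵢ) over the active causes.
P(positive screen) = 0.011·0.75·0.95 + 0.52528·0.75·0.05 + 0.65385·0.25·0.95 + 0.833848·0.25·0.05 = 0.007838 + 0.019698 + 0.155289 + 0.010423 = 0.193248
Restricting to configurations with actual drug use present: 0.155289 + 0.010423 = 0.165712.
P(actual drug use | positive screen) = 0.165712 / 0.193248 ≈ 0.8575

Now also conditioning on poppy-seed meal≠true:
Weight on actual drug use=true, given the evidence: 0.65385·0.25 = 0.163463
Normalizer over all consistent configurations: 0.011·0.75 + 0.65385·0.25 = 0.171713
P(actual drug use | positive screen, ¬poppy-seed meal) = 0.163463/0.171713 ≈ 0.9520

P(actual drug use | positive screen) ≈ 0.8575; P(actual drug use | positive screen, ¬poppy-seed meal) ≈ 0.9520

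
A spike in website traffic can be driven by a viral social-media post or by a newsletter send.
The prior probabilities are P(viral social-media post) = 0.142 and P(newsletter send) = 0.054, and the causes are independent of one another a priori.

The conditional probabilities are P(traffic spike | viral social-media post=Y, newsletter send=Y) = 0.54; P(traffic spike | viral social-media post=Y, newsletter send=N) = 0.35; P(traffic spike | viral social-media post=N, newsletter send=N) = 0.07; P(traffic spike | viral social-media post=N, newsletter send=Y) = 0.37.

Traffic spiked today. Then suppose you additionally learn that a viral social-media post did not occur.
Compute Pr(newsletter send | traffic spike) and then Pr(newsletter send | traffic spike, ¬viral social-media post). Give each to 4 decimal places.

Pr(newsletter send | traffic spike) ≈ 0.1701; Pr(newsletter send | traffic spike, ¬viral social-media post) ≈ 0.2318

Weight on newsletter send=true, given the evidence: 0.017143 + 0.004141 = 0.021284
The normalizing constant is 0.07×0.858×0.946 + 0.37×0.858×0.054 + 0.35×0.142×0.946 + 0.54×0.142×0.054 = 0.125117
Posterior = 0.021284 / 0.125117 ≈ 0.1701

Now condition on the additional information:
P(traffic spike | ¬viral social-media post) = 0.07*0.946 + 0.37*0.054 = 0.066220 + 0.019980 = 0.086200
Of this, 0.019980 comes from 0.37*0.054 (the newsletter send=true cases).
P(newsletter send | traffic spike, ¬viral social-media post) = 0.019980 / 0.086200 ≈ 0.2318
Ruling out viral social-media post raises the posterior on newsletter send — the flip side of explaining away.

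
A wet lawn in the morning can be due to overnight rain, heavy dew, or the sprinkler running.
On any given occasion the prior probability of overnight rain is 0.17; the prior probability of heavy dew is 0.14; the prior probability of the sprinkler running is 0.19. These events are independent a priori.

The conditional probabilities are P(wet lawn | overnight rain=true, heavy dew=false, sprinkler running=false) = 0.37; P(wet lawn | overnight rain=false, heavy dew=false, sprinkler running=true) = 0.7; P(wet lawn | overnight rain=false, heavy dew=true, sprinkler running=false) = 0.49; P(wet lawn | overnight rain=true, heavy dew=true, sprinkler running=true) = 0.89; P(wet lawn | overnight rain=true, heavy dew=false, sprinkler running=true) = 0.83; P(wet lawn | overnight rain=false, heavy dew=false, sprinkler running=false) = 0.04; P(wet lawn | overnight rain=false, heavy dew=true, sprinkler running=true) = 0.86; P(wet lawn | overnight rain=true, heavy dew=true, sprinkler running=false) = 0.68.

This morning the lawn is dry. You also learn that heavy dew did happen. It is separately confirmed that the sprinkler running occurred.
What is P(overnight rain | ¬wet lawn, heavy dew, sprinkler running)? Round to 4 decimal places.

Numerator (weight on configurations with overnight rain): 0.11×0.17 = 0.018700
The normalizing constant is 0.14×0.83 + 0.11×0.17 = 0.134900
Posterior = 0.018700 / 0.134900 ≈ 0.1386

P(overnight rain | ¬wet lawn, heavy dew, sprinkler running) ≈ 0.1386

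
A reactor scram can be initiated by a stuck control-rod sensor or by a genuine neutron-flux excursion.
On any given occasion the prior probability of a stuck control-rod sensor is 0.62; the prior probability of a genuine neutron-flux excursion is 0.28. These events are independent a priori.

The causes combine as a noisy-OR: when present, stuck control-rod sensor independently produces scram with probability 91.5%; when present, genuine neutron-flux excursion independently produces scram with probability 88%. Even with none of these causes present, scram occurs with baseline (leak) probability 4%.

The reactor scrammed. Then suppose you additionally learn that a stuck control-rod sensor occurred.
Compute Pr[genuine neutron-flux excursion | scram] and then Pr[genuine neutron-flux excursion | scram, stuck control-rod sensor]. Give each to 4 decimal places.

Under noisy-OR, P(scram | causes) = 1 − (1−0.04)·∏(1−qᵢ) over the active causes.
Numerator (weight on configurations with genuine neutron-flux excursion): 0.094143 + 0.171900 = 0.266043
Normalizer over all consistent configurations: 0.04*0.38*0.72 + 0.8848*0.38*0.28 + 0.9184*0.62*0.72 + 0.990208*0.62*0.28 = 0.686961
Posterior = 0.266043 / 0.686961 ≈ 0.3873

With the extra evidence:
By total probability over both values of genuine neutron-flux excursion:
  P(scram | stuck control-rod sensor) = 0.9184×0.72 + 0.990208×0.28
        = 0.661248 + 0.277258 = 0.938506
Keeping only the genuine neutron-flux excursion-present terms gives 0.277258, so
  P(genuine neutron-flux excursion | scram, stuck control-rod sensor) = 0.277258 / 0.938506 ≈ 0.2954
— stuck control-rod sensor explains away the evidence for genuine neutron-flux excursion.

Pr[genuine neutron-flux excursion | scram] ≈ 0.3873; Pr[genuine neutron-flux excursion | scram, stuck control-rod sensor] ≈ 0.2954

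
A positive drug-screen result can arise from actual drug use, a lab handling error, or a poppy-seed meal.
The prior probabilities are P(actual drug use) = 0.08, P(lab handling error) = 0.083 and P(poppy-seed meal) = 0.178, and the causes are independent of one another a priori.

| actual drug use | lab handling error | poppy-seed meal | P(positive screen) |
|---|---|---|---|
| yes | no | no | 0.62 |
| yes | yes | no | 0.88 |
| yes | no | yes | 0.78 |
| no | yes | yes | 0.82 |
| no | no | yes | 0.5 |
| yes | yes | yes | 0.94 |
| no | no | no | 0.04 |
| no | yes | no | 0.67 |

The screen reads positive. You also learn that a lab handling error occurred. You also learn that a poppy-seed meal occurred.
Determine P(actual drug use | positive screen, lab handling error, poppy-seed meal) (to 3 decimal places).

P(actual drug use | positive screen, lab handling error, poppy-seed meal) ≈ 0.091

Enumerate both values of actual drug use and weight by the priors:
  P(positive screen | lab handling error, poppy-seed meal) = 0.82·0.92 + 0.94·0.08
        = 0.754400 + 0.075200 = 0.829600
Configurations with actual drug use contribute 0.075200, so
  P(actual drug use | positive screen, lab handling error, poppy-seed meal) = 0.075200 / 0.829600 ≈ 0.091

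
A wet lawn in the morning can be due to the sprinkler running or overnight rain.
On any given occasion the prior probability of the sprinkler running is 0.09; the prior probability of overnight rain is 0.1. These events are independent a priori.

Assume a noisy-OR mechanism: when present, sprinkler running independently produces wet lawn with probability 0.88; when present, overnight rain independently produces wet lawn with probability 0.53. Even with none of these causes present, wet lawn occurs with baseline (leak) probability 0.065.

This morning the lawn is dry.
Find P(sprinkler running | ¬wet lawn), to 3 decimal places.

P(sprinkler running | ¬wet lawn) ≈ 0.012

Under noisy-OR, P(wet lawn | causes) = 1 − (1−0.065)·∏(1−qᵢ) over the active causes.
Weight on sprinkler running=true, given the evidence: 0.009088 + 0.000475 = 0.009563
Normalizer over all consistent configurations: 0.935×0.91×0.9 + 0.43945×0.91×0.1 + 0.1122×0.09×0.9 + 0.052734×0.09×0.1 = 0.815318
Posterior = 0.009563 / 0.815318 ≈ 0.012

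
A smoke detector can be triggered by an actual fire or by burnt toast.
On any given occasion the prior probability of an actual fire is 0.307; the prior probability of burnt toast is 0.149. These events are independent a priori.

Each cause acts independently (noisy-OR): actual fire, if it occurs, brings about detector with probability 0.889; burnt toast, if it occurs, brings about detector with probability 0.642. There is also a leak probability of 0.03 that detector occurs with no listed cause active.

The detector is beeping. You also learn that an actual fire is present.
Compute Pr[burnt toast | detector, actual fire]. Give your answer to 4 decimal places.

Under noisy-OR, P(detector | causes) = 1 − (1−0.03)·∏(1−qᵢ) over the active causes.
P(detector | actual fire) = 0.89233·0.851 + 0.961454·0.149 = 0.759373 + 0.143257 = 0.902630
Restricting to configurations with burnt toast present: 0.961454·0.149 = 0.143257.
So P(burnt toast | detector, actual fire) = 0.143257/0.902630 ≈ 0.1587.

Pr[burnt toast | detector, actual fire] ≈ 0.1587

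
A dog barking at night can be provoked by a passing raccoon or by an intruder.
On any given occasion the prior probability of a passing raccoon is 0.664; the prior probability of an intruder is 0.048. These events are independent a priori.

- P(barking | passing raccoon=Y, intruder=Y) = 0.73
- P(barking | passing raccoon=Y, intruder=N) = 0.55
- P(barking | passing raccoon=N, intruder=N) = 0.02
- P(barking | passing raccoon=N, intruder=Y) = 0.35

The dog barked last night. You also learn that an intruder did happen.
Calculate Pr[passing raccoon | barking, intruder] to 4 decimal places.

Pr[passing raccoon | barking, intruder] ≈ 0.8048

P(barking | intruder) = 0.35*0.336 + 0.73*0.664 = 0.117600 + 0.484720 = 0.602320
Restricting to configurations with passing raccoon present: 0.73*0.664 = 0.484720.
Hence the posterior is 0.484720/0.602320 ≈ 0.8048.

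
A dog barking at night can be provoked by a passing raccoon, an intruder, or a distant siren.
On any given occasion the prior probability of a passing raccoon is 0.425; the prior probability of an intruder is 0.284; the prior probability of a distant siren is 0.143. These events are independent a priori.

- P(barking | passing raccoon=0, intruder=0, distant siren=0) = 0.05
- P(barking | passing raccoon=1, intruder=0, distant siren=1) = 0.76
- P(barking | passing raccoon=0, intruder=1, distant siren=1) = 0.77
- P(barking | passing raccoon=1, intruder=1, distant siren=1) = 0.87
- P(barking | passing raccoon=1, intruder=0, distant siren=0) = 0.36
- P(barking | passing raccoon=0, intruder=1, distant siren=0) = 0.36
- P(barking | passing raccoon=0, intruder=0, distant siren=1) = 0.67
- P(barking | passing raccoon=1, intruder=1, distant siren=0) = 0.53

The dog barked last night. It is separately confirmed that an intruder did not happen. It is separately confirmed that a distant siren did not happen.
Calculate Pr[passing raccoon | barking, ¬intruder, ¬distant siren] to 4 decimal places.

Pr[passing raccoon | barking, ¬intruder, ¬distant siren] ≈ 0.8418

Enumerate both values of passing raccoon and weight by the priors:
  P(barking | ¬intruder, ¬distant siren) = 0.05*0.575 + 0.36*0.425
        = 0.028750 + 0.153000 = 0.181750
Configurations with passing raccoon contribute 0.153000, so
  P(passing raccoon | barking, ¬intruder, ¬distant siren) = 0.153000 / 0.181750 ≈ 0.8418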